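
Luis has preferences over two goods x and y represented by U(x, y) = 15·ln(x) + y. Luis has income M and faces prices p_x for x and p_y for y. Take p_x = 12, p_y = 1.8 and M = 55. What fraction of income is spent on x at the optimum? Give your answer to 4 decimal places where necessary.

share on x = 0.4909

MU_x = 15/x, MU_y = 1. Tangency: 15/x = p_x/p_y.
So x*(p_x,p_y) = 15·p_y/p_x, independent of income; and y* = (M − 15·p_y)/p_y.
At the given prices: x* = 15·1.8/12 = 2.25, and y* = 15.5556.
Expenditure on x: 12·2.25 = 27; share = 0.4909.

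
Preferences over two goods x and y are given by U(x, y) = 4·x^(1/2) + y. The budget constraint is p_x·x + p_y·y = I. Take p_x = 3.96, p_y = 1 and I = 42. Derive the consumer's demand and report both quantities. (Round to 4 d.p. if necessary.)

Solve: √x = 2·p_y/p_x, so x*(p_x,p_y) = (2·p_y/p_x)², and y* = (I − p_x·x*)/p_y.
Plugging in: x* = (2·1/3.96)² = 0.2551, y* = 40.9899.

x* = 0.2551, y* = 40.9899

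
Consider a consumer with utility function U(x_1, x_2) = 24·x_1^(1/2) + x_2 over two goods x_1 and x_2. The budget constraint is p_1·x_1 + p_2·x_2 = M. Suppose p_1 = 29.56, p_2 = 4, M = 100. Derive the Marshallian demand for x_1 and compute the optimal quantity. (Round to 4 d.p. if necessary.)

Set MRS = p_1/p_2: 12·x_1^(−1/2) = p_1/p_2.
Thus x_1* = (12·p_2/p_1)² — independent of M — with the rest of income spent on x_2.
Plugging in: x_1* = (12·4/29.56)² = 2.6368.

x_1* = 2.6368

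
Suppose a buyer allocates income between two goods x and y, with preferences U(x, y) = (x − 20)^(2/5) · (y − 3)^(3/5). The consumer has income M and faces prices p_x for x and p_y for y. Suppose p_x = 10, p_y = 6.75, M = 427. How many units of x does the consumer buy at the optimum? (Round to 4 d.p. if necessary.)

x* = 28.27

This is Cobb-Douglas in (x−20, y−3): tangency gives 0.4·p_y·(y−3) = 0.6·p_x·(x−20).
Substituting into the budget: x* = 20 + 0.4·(M − 20·p_x − 3·p_y)/p_x, and y* = 3 + 0.6·(…)/p_y.
Discretionary income = 427 − 20·10 − 3·6.75 = 206.75; x* = 20 + 0.4·206.75/10 = 28.27.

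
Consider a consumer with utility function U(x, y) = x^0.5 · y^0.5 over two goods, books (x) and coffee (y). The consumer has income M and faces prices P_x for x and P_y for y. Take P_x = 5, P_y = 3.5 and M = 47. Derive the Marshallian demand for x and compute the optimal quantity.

x* = 4.7

Demand: x*(P_x,P_y,M) = 0.5·M/P_x and y* = 0.5·M/P_y.
At P_x=5, P_y=3.5, M=47: x* = 0.5·47/5 = 4.7.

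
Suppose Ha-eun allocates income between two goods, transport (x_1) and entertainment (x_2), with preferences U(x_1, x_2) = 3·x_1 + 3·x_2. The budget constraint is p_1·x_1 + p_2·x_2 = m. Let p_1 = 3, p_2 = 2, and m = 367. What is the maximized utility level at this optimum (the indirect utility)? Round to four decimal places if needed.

V = 550.5

Perfect substitutes: compare marginal utility per dollar. 3/p_1 vs 3/p_2 → 1 vs 1.5.
x_2 gives more utility per dollar, so spend all income on x_2: x_2* = m/p_2, x_1* = 0.
Numerically: x_1* = 0, x_2* = 183.5.
Utility at the optimum: U(0, 183.5) = 550.5.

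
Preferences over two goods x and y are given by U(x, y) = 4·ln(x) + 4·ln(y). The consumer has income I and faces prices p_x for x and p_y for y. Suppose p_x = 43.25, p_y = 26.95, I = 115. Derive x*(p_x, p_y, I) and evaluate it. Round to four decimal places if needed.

x* = 1.3295

MU_x/MU_y = (4·y)/(4·x); tangency sets this equal to p_x/p_y.
So 4·p_y·y = 4·p_x·x; combined with the budget, a share 0.5 of income goes to x.
Demand: x*(p_x,p_y,I) = 0.5·I/p_x and y* = 0.5·I/p_y.
At p_x=43.25, p_y=26.95, I=115: x* = 0.5·115/43.25 = 1.3295.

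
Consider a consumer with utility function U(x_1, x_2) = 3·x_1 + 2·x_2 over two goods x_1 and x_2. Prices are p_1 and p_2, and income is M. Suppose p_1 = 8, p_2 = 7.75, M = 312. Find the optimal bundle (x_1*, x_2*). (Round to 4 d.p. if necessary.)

x_1* = 39, x_2* = 0

Linear utility — the consumer picks whichever good has higher MU/price: 3/8 = 0.375 vs 2/7.75 = 0.2581.
x_1 gives more utility per dollar, so spend all income on x_1: x_1* = M/p_1, x_2* = 0.
Numerically: x_1* = 39, x_2* = 0.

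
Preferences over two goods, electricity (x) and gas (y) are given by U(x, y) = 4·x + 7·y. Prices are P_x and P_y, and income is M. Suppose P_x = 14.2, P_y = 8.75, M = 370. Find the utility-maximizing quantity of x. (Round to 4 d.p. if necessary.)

x* = 0

Linear utility — the consumer picks whichever good has higher MU/price: 4/14.2 = 0.2817 vs 7/8.75 = 0.8.
y gives more utility per dollar, so spend all income on y: y* = M/P_y, x* = 0.
Numerically: x* = 0, y* = 42.2857.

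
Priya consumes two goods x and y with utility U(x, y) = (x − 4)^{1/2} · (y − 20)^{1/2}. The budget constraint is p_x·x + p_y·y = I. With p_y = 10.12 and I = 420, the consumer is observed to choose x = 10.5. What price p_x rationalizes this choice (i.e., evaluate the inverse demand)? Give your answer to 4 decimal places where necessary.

p_x = 12.8

This is Cobb-Douglas in (x−4, y−20): tangency gives 0.5·p_y·(y−20) = 0.5·p_x·(x−4).
After buying the subsistence bundle (4, 20), a share 0.5 of the remaining income goes to x: x* = 4 + 0.5·(I − 4p_x − 20p_y)/p_x.
Set x* = 10.5 in the demand function and solve for p_x: p_x = 12.8.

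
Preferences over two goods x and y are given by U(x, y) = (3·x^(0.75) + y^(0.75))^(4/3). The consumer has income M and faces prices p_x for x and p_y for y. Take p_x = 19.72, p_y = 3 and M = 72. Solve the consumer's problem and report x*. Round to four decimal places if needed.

MU_x ∝ 3·x^(-0.25), MU_y ∝ y^(-0.25), so MRS = 3·(y/x)^(0.25) = p_x/p_y.
Solve for the ratio: y/x = [(1/3)·p_x/p_y]^(4).
Substitute y = (y/x)·x into the budget: x* = M/(p_x + p_y·(y/x)).
Numerically y/x = 23.049293, so x* = 72/(19.72 + 3·23.049293) = 0.8102.

x* = 0.8102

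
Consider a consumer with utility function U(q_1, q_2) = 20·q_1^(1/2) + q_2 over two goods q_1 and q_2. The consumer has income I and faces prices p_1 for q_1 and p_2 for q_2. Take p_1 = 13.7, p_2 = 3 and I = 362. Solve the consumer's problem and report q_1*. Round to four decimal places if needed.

q_1* = 4.7951

Plugging in: q_1* = (10·3/13.7)² = 4.7951.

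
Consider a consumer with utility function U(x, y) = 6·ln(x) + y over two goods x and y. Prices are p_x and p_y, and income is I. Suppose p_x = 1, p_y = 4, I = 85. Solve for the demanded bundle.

x* = 24, y* = 15.25

Set MRS = p_x/p_y: (6/x)/1 = p_x/p_y.
So x*(p_x,p_y) = 6·p_y/p_x, independent of income; and y* = (I − 6·p_y)/p_y.
At the given prices: x* = 6·4/1 = 24, and y* = 15.25.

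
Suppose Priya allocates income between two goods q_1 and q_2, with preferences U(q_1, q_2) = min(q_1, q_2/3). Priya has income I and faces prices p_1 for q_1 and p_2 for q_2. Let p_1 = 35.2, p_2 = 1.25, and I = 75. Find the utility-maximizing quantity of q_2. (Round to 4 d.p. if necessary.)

With perfect complements, no substitution: consume in ratio q_1:q_2 = 1:3.
Budget: p_1·q_1 + p_2·3·q_1 = I, so (p_1 + 3·p_2)·q_1 = I.
Demand: q_1*(p_1,p_2,I) = I/(p_1 + 3·p_2), q_2* = 3·I/(p_1 + 3·p_2).
Here 35.2 + 3·1.25 = 38.95, giving q_2* = 5.7766.

q_2* = 5.7766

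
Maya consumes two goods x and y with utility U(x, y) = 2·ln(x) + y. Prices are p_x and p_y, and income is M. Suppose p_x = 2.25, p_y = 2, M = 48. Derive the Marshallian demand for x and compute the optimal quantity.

MU_x = 2/x, MU_y = 1. Tangency: 2/x = p_x/p_y.
So x*(p_x,p_y) = 2·p_y/p_x, independent of income; and y* = (M − 2·p_y)/p_y.
At the given prices: x* = 2·2/2.25 = 1.7778.

x* = 1.7778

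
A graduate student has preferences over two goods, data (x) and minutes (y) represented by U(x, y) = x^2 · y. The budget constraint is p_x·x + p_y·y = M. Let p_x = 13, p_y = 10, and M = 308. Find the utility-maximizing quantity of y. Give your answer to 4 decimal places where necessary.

Demand: x*(p_x,p_y,M) = 2/3·M/p_x and y* = 1/3·M/p_y.
At p_x=13, p_y=10, M=308: y* = 1/3·308/10 = 10.2667.

y* = 10.2667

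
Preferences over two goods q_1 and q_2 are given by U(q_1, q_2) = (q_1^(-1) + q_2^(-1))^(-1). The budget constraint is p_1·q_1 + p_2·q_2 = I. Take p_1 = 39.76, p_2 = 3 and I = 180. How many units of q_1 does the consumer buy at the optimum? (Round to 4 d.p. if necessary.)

q_1* = 3.5516

From the CES first-order condition, (q_2/q_1)^(2) = p_1/p_2.
Solve for the ratio: q_2/q_1 = [p_1/p_2]^(0.5).
Substitute q_2 = (q_2/q_1)·q_1 into the budget: q_1* = I/(p_1 + p_2·(q_2/q_1)).
Numerically q_2/q_1 = 3.640513, so q_1* = 180/(39.76 + 3·3.640513) = 3.5516.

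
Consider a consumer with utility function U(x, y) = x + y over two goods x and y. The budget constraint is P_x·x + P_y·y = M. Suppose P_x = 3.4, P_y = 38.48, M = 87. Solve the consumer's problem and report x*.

Perfect substitutes: compare marginal utility per dollar. 1/P_x vs 1/P_y → 0.2941 vs 0.026.
x gives more utility per dollar, so spend all income on x: x* = M/P_x, y* = 0.
Numerically: x* = 25.5882, y* = 0.

x* = 25.5882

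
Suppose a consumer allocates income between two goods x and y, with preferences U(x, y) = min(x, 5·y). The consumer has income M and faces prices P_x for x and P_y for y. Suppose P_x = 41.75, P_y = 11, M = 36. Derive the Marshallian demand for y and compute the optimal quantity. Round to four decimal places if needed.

y* = 0.1638

Demand: x*(P_x,P_y,M) = 5·M/(5·P_x + P_y), y* = M/(5·P_x + P_y).
Here 5·41.75 + 11 = 219.75, giving y* = 0.1638.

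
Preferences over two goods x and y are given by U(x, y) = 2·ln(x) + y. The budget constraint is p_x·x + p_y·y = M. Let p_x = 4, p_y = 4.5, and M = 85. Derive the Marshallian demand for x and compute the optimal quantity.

x* = 2.25

MU_x = 2/x, MU_y = 1. Tangency: 2/x = p_x/p_y.
So x*(p_x,p_y) = 2·p_y/p_x, independent of income; and y* = (M − 2·p_y)/p_y.
At the given prices: x* = 2·4.5/4 = 2.25.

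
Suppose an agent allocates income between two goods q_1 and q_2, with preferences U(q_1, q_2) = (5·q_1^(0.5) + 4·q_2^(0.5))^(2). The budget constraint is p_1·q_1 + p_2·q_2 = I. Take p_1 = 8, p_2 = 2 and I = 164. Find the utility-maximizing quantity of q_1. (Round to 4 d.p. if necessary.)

MU_q_1 ∝ 5·q_1^(-0.5), MU_q_2 ∝ 4·q_2^(-0.5), so MRS = (5/4)·(q_2/q_1)^(0.5) = p_1/p_2.
Solve for the ratio: q_2/q_1 = [(4/5)·p_1/p_2]^(2).
Substitute q_2 = (q_2/q_1)·q_1 into the budget: q_1* = I/(p_1 + p_2·(q_2/q_1)).
Numerically q_2/q_1 = 10.24, so q_1* = 164/(8 + 2·10.24) = 5.7584.

q_1* = 5.7584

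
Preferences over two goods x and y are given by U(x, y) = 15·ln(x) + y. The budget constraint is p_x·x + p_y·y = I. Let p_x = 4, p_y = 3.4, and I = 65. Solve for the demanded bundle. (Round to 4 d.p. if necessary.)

MU_x = 15/x, MU_y = 1. Tangency: 15/x = p_x/p_y.
So x*(p_x,p_y) = 15·p_y/p_x, independent of income; and y* = (I − 15·p_y)/p_y.
At the given prices: x* = 15·3.4/4 = 12.75, and y* = 4.1176.

x* = 12.75, y* = 4.1176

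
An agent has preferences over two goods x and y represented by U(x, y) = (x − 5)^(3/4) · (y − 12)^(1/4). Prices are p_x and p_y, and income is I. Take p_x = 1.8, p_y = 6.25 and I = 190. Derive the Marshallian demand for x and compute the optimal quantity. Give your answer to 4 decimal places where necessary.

x* = 49.1667

Let x' = x−5, y' = y−12. MRS = 3·y'/x' = p_x/p_y.
After buying the subsistence bundle (5, 12), a share 0.75 of the remaining income goes to x: x* = 5 + 0.75·(I − 5p_x − 12p_y)/p_x.
Discretionary income = 190 − 5·1.8 − 12·6.25 = 106; x* = 5 + 0.75·106/1.8 = 49.1667.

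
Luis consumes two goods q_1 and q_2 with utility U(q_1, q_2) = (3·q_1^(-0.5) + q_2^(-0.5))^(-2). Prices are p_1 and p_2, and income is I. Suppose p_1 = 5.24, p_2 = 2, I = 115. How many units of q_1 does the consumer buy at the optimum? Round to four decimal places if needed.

q_1* = 16.2721

From the CES first-order condition, 3·(q_2/q_1)^(1.5) = p_1/p_2.
Hence q_2/q_1 = ((1/3)·p_1/p_2)^(1/(1.5)), i.e. raised to the 2/3 power.
With the ratio pinned down, the budget gives q_1* = I/(p_1 + p_2·(q_2/q_1)) and q_2* = (q_2/q_1)·q_1*.
Numerically q_2/q_1 = 0.913664, so q_1* = 115/(5.24 + 2·0.913664) = 16.2721.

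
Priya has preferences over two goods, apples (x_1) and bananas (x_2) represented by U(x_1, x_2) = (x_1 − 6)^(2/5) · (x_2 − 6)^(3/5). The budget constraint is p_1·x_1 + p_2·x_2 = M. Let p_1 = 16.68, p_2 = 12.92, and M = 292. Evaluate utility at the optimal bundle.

V = 4.0785

Substituting into the budget: x_1* = 6 + 0.4·(M − 6·p_1 − 6·p_2)/p_1, and x_2* = 6 + 0.6·(…)/p_2.
Discretionary income = 292 − 6·16.68 − 6·12.92 = 114.4; x_1* = 6 + 0.4·114.4/16.68 = 8.7434; x_2* = 6 + 0.6·114.4/12.92 = 11.3127.
Utility at the optimum: U(8.7434, 11.3127) = 4.0785.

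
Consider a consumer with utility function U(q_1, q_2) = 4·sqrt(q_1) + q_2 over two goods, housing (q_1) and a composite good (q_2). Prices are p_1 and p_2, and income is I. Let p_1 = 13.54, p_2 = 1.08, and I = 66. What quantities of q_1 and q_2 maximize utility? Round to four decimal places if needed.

q_1* = 0.0254, q_2* = 60.7921

Plugging in: q_1* = (2·1.08/13.54)² = 0.0254, q_2* = 60.7921.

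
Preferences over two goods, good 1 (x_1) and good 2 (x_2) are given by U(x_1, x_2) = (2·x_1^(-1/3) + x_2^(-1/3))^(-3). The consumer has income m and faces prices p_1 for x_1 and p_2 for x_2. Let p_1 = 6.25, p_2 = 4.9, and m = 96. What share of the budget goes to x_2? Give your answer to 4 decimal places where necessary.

share on x_2 = 0.3588

MRS = MU_x_1/MU_x_2 = 2·(x_2/x_1)^(4/3). Set equal to p_1/p_2.
Solve for the ratio: x_2/x_1 = [(1/2)·p_1/p_2]^(0.75).
With the ratio pinned down, the budget gives x_1* = m/(p_1 + p_2·(x_2/x_1)) and x_2* = (x_2/x_1)·x_1*.
Numerically x_2/x_1 = 0.713659, so x_1* = 96/(6.25 + 4.9·0.713659) = 9.8493 and x_2* = 0.713659·9.8493 = 7.029.
Expenditure on x_2: 4.9·7.029 = 34.4421; share = 0.3588.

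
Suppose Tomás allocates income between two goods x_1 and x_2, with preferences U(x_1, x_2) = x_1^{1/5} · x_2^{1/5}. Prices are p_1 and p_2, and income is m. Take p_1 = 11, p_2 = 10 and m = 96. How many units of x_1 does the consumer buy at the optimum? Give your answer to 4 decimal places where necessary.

Demand: x_1*(p_1,p_2,m) = 0.5·m/p_1 and x_2* = 0.5·m/p_2.
At p_1=11, p_2=10, m=96: x_1* = 0.5·96/11 = 4.3636.

x_1* = 4.3636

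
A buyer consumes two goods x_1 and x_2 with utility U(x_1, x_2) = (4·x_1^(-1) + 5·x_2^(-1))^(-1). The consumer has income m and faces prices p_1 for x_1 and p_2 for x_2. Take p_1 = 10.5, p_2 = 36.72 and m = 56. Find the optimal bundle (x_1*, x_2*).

From the CES first-order condition, (4/5)·(x_2/x_1)^(2) = p_1/p_2.
Solve for the ratio: x_2/x_1 = [(5/4)·p_1/p_2]^(0.5).
Substitute x_2 = (x_2/x_1)·x_1 into the budget: x_1* = m/(p_1 + p_2·(x_2/x_1)).
Numerically x_2/x_1 = 0.597858, so x_1* = 56/(10.5 + 36.72·0.597858) = 1.7256 and x_2* = 0.597858·1.7256 = 1.0316.

x_1* = 1.7256, x_2* = 1.0316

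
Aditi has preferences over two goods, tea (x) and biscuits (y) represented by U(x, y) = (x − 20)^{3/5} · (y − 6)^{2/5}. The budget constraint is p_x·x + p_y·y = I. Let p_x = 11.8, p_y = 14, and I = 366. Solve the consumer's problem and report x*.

x* = 22.339

After buying the subsistence bundle (20, 6), a share 0.6 of the remaining income goes to x: x* = 20 + 0.6·(I − 20p_x − 6p_y)/p_x.
Discretionary income = 366 − 20·11.8 − 6·14 = 46; x* = 20 + 0.6·46/11.8 = 22.339.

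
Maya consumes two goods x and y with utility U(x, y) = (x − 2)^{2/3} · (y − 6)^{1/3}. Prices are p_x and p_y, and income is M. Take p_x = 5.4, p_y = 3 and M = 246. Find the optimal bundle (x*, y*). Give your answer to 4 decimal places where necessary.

x* = 28.8148, y* = 30.1333

This is Cobb-Douglas in (x−2, y−6): tangency gives 2/3·p_y·(y−6) = 1/3·p_x·(x−2).
After buying the subsistence bundle (2, 6), a share 2/3 of the remaining income goes to x: x* = 2 + 2/3·(M − 2p_x − 6p_y)/p_x.
Discretionary income = 246 − 2·5.4 − 6·3 = 217.2; x* = 2 + 2/3·217.2/5.4 = 28.8148; y* = 6 + 1/3·217.2/3 = 30.1333.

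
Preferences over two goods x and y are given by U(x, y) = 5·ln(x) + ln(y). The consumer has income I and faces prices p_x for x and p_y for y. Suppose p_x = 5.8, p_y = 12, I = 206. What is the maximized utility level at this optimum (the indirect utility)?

Tangency: MRS = 5·y/x = p_x/p_y.
Rearranging, p_y·y = (1/5)·p_x·x. Substituting into the budget gives p_x·x·(1 + (1/5)) = I.
Demand: x*(p_x,p_y,I) = 5/6·I/p_x and y* = 1/6·I/p_y.
At p_x=5.8, p_y=12, I=206: x* = 5/6·206/5.8 = 29.5977, y* = 2.8611.
Utility at the optimum: U(29.5977, 2.8611) = 17.9897.

V = 17.9897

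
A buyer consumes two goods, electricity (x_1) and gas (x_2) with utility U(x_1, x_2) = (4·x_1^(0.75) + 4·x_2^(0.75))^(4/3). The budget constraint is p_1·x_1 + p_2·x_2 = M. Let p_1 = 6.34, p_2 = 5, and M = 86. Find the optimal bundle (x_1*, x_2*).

From the CES first-order condition, (x_2/x_1)^(0.25) = p_1/p_2.
Solve for the ratio: x_2/x_1 = [p_1/p_2]^(4).
With the ratio pinned down, the budget gives x_1* = M/(p_1 + p_2·(x_2/x_1)) and x_2* = (x_2/x_1)·x_1*.
Numerically x_2/x_1 = 2.585098, so x_1* = 86/(6.34 + 5·2.585098) = 4.4639 and x_2* = 2.585098·4.4639 = 11.5397.

x_1* = 4.4639, x_2* = 11.5397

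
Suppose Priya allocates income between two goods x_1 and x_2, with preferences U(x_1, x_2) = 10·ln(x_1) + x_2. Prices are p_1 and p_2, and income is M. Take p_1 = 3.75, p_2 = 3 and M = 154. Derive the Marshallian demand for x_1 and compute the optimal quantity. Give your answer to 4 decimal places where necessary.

MU_x_1 = 10/x_1, MU_x_2 = 1. Tangency: 10/x_1 = p_1/p_2.
So x_1*(p_1,p_2) = 10·p_2/p_1, independent of income; and x_2* = (M − 10·p_2)/p_2.
At the given prices: x_1* = 10·3/3.75 = 8.

x_1* = 8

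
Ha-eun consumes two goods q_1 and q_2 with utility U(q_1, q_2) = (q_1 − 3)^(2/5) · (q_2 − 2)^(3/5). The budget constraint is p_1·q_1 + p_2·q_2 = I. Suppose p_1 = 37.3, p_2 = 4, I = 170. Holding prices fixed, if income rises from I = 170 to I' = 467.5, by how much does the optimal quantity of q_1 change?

Δq_1* = 3.1903

This is Cobb-Douglas in (q_1−3, q_2−2): tangency gives 0.4·p_2·(q_2−2) = 0.6·p_1·(q_1−3).
Substituting into the budget: q_1* = 3 + 0.4·(I − 3·p_1 − 2·p_2)/p_1, and q_2* = 2 + 0.6·(…)/p_2.
Discretionary income = 170 − 3·37.3 − 2·4 = 50.1; q_1* = 3 + 0.4·50.1/37.3 = 3.5373.
At I' = 467.5: q_1* = 6.7276. Change: 6.7276 − 3.5373 = 3.1903.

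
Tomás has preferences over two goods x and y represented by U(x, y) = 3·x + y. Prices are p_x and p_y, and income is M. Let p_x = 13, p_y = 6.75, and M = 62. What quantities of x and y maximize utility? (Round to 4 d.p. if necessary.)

Perfect substitutes: compare marginal utility per dollar. 3/p_x vs 1/p_y → 0.2308 vs 0.1481.
x gives more utility per dollar, so spend all income on x: x* = M/p_x, y* = 0.
Numerically: x* = 4.7692, y* = 0.

x* = 4.7692, y* = 0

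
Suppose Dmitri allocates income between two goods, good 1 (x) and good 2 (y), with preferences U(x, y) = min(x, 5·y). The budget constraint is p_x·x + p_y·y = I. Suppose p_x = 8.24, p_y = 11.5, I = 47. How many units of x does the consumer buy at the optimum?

x* = 4.4592

With perfect complements, no substitution: consume in ratio x:y = 5:1.
Budget: p_x·x + p_y·(1/5)·x = I, so (5·p_x + p_y)·x = 5·I.
Demand: x*(p_x,p_y,I) = 5·I/(5·p_x + p_y), y* = I/(5·p_x + p_y).
Here 5·8.24 + 11.5 = 52.7, giving x* = 4.4592.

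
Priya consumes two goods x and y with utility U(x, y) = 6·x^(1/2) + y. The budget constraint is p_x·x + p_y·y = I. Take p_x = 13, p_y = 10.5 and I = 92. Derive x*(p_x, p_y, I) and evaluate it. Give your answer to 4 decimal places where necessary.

Set MRS = p_x/p_y: 3·x^(−1/2) = p_x/p_y.
Thus x* = (3·p_y/p_x)² — independent of I — with the rest of income spent on y.
Plugging in: x* = (3·10.5/13)² = 5.8713.

x* = 5.8713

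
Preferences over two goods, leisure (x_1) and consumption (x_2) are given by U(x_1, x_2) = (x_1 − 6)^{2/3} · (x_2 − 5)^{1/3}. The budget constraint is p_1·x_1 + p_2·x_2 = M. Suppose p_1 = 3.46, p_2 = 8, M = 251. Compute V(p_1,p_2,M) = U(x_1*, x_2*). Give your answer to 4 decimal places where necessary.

V = 22.0015

MRS = 2·(x_2−5)/(x_1−6). Tangency with p_1/p_2 gives x_2−5 = (1/2)·(p_1/p_2)·(x_1−6).
After buying the subsistence bundle (6, 5), a share 2/3 of the remaining income goes to x_1: x_1* = 6 + 2/3·(M − 6p_1 − 5p_2)/p_1.
Discretionary income = 251 − 6·3.46 − 5·8 = 190.24; x_1* = 6 + 2/3·190.24/3.46 = 42.6551; x_2* = 5 + 1/3·190.24/8 = 12.9267.
Utility at the optimum: U(42.6551, 12.9267) = 22.0015.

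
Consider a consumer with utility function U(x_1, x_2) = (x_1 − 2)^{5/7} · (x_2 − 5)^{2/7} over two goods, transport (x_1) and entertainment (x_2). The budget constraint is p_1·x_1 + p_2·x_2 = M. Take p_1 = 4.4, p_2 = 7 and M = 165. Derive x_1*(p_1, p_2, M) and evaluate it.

After buying the subsistence bundle (2, 5), a share 5/7 of the remaining income goes to x_1: x_1* = 2 + 5/7·(M − 2p_1 − 5p_2)/p_1.
Discretionary income = 165 − 2·4.4 − 5·7 = 121.2; x_1* = 2 + 5/7·121.2/4.4 = 21.6753.

x_1* = 21.6753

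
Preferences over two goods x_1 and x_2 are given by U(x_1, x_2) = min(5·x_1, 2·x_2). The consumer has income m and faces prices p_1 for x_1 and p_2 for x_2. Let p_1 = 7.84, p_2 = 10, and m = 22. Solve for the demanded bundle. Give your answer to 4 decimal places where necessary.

Leontief preferences: the optimum is at the kink where x_1/2 = x_2/5, i.e. x_2 = (5/2)·x_1.
Budget: p_1·x_1 + p_2·(5/2)·x_1 = m, so (2·p_1 + 5·p_2)·x_1 = 2·m.
Demand: x_1*(p_1,p_2,m) = 2·m/(2·p_1 + 5·p_2), x_2* = 5·m/(2·p_1 + 5·p_2).
Here 2·7.84 + 5·10 = 65.68, giving x_1* = 0.6699 and x_2* = 1.6748.

x_1* = 0.6699, x_2* = 1.6748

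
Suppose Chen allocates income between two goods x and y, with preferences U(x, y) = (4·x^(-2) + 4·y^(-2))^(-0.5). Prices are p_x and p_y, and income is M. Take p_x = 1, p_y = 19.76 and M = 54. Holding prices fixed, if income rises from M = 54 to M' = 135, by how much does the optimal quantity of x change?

From the CES first-order condition, (y/x)^(3) = p_x/p_y.
Solve for the ratio: y/x = [p_x/p_y]^(1/3).
With the ratio pinned down, the budget gives x* = M/(p_x + p_y·(y/x)) and y* = (y/x)·x*.
Numerically y/x = 0.369889, so x* = 54/(1 + 19.76·0.369889) = 6.499.
At M' = 135: x* = 16.2474. Change: 16.2474 − 6.499 = 9.7485.

Δx* = 9.7485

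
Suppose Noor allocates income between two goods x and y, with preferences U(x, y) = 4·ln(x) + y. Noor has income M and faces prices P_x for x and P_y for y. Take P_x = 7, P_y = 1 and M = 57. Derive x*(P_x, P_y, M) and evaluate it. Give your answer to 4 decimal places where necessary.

x* = 0.5714

MU_x = 4/x, MU_y = 1. Tangency: 4/x = P_x/P_y.
So x*(P_x,P_y) = 4·P_y/P_x, independent of income; and y* = (M − 4·P_y)/P_y.
At the given prices: x* = 4·1/7 = 0.5714.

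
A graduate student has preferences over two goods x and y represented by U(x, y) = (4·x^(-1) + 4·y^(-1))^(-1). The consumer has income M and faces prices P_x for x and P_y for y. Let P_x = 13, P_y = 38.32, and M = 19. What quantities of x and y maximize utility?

MRS = MU_x/MU_y = (y/x)^(2). Set equal to P_x/P_y.
Solve for the ratio: y/x = [P_x/P_y]^(0.5).
With the ratio pinned down, the budget gives x* = M/(P_x + P_y·(y/x)) and y* = (y/x)·x*.
Numerically y/x = 0.58245, so x* = 19/(13 + 38.32·0.58245) = 0.5379 and y* = 0.58245·0.5379 = 0.3133.

x* = 0.5379, y* = 0.3133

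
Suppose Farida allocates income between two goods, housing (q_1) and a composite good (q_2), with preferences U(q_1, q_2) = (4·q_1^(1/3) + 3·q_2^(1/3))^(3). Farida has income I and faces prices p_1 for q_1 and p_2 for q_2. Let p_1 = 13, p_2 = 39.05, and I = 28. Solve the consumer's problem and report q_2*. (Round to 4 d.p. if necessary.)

q_2* = 0.1955

From the CES first-order condition, (4/3)·(q_2/q_1)^(2/3) = p_1/p_2.
Hence q_2/q_1 = ((3/4)·p_1/p_2)^(1/(2/3)), i.e. raised to the 1.5 power.
With the ratio pinned down, the budget gives q_1* = I/(p_1 + p_2·(q_2/q_1)) and q_2* = (q_2/q_1)·q_1*.
Numerically q_2/q_1 = 0.12476, so q_1* = 28/(13 + 39.05·0.12476) = 1.5667 and q_2* = 0.12476·1.5667 = 0.1955.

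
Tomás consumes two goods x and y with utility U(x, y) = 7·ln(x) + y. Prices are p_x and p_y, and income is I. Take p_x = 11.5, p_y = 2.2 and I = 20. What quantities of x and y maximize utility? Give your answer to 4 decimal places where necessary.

x* = 1.3391, y* = 2.0909

So x*(p_x,p_y) = 7·p_y/p_x, independent of income; and y* = (I − 7·p_y)/p_y.
At the given prices: x* = 7·2.2/11.5 = 1.3391, and y* = 2.0909.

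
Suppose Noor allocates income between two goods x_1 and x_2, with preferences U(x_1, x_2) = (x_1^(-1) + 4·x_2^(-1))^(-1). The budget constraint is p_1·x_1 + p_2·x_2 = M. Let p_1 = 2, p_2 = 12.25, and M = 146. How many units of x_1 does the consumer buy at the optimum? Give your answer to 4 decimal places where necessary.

Numerically x_2/x_1 = 0.808122, so x_1* = 146/(2 + 12.25·0.808122) = 12.2694.

x_1* = 12.2694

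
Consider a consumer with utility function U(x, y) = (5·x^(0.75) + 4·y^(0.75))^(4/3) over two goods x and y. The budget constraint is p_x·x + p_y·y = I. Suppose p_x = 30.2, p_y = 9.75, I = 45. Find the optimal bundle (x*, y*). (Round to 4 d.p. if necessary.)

x* = 0.1131, y* = 4.265

MRS = MU_x/MU_y = (5/4)·(y/x)^(0.25). Set equal to p_x/p_y.
Solve for the ratio: y/x = [(4/5)·p_x/p_y]^(4).
With the ratio pinned down, the budget gives x* = I/(p_x + p_y·(y/x)) and y* = (y/x)·x*.
Numerically y/x = 37.702423, so x* = 45/(30.2 + 9.75·37.702423) = 0.1131 and y* = 37.702423·0.1131 = 4.265.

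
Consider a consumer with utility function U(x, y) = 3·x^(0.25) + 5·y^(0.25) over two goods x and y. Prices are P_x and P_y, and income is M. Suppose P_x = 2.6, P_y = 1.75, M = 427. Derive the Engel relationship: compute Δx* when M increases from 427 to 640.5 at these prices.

Δx* = 25.2289

From the CES first-order condition, (3/5)·(y/x)^(0.75) = P_x/P_y.
Solve for the ratio: y/x = [(5/3)·P_x/P_y]^(4/3).
With the ratio pinned down, the budget gives x* = M/(P_x + P_y·(y/x)) and y* = (y/x)·x*.
Numerically y/x = 3.350005, so x* = 427/(2.6 + 1.75·3.350005) = 50.4579.
At M' = 640.5: x* = 75.6868. Change: 75.6868 − 50.4579 = 25.2289.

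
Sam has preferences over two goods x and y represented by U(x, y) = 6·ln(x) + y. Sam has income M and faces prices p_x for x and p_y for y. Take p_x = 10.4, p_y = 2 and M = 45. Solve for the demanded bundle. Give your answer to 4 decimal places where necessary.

MU_x = 6/x, MU_y = 1. Tangency: 6/x = p_x/p_y.
So x*(p_x,p_y) = 6·p_y/p_x, independent of income; and y* = (M − 6·p_y)/p_y.
At the given prices: x* = 6·2/10.4 = 1.1538, and y* = 16.5.

x* = 1.1538, y* = 16.5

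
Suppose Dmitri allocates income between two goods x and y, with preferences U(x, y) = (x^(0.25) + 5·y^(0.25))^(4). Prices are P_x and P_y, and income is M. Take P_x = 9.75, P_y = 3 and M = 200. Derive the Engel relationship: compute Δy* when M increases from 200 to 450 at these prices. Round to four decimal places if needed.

Δy* = 77.2348

With the ratio pinned down, the budget gives x* = M/(P_x + P_y·(y/x)) and y* = (y/x)·x*.
Numerically y/x = 41.159601, so x* = 200/(9.75 + 3·41.159601) = 1.5012 and y* = 41.159601·1.5012 = 61.7878.
At M' = 450: y* = 139.0226. Change: 139.0226 − 61.7878 = 77.2348.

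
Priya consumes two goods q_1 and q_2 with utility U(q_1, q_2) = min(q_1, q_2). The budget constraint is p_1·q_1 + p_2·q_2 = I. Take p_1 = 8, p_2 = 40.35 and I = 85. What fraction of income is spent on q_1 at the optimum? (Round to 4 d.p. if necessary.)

Leontief preferences: the optimum is at the kink where q_1/1 = q_2/1, i.e. q_2 = q_1.
Budget: p_1·q_1 + p_2·q_1 = I, so (p_1 + p_2)·q_1 = I.
Demand: q_1*(p_1,p_2,I) = I/(p_1 + p_2), q_2* = I/(p_1 + p_2).
Here 8 + 40.35 = 48.35, giving q_1* = 1.758 and q_2* = 1.758.
Expenditure on q_1: 8·1.758 = 14.0641; share = 0.1655.

share on q_1 = 0.1655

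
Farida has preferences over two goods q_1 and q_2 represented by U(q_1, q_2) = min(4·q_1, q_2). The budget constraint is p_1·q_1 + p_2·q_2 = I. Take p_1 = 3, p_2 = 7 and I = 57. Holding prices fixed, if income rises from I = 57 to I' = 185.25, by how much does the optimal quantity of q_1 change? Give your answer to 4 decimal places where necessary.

Δq_1* = 4.1371

Demand: q_1*(p_1,p_2,I) = I/(p_1 + 4·p_2), q_2* = 4·I/(p_1 + 4·p_2).
Here 3 + 4·7 = 31, giving q_1* = 1.8387.
At I' = 185.25: q_1* = 5.9758. Change: 5.9758 − 1.8387 = 4.1371.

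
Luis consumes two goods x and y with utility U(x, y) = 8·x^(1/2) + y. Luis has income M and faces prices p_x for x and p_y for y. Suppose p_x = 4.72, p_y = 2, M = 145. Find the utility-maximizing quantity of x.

Utility is quasi-linear in y; the FOC for x is 4/√x = p_x/p_y.
Solve: √x = 4·p_y/p_x, so x*(p_x,p_y) = (4·p_y/p_x)², and y* = (M − p_x·x*)/p_y.
Plugging in: x* = (4·2/4.72)² = 2.8727.

x* = 2.8727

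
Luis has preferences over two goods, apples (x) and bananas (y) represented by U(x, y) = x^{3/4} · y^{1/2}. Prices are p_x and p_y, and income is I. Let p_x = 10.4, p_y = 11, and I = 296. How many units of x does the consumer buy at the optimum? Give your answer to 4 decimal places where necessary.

Tangency: MRS = (3/2)·y/x = p_x/p_y.
So 0.75·p_y·y = 0.5·p_x·x; combined with the budget, a share 0.6 of income goes to x.
Demand: x*(p_x,p_y,I) = 0.6·I/p_x and y* = 0.4·I/p_y.
At p_x=10.4, p_y=11, I=296: x* = 0.6·296/10.4 = 17.0769.

x* = 17.0769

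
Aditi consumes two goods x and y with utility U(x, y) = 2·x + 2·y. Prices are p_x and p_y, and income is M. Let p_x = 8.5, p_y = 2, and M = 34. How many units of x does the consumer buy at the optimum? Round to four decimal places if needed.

x* = 0

Linear utility — the consumer picks whichever good has higher MU/price: 2/8.5 = 0.2353 vs 2/2 = 1.
y gives more utility per dollar, so spend all income on y: y* = M/p_y, x* = 0.
Numerically: x* = 0, y* = 17.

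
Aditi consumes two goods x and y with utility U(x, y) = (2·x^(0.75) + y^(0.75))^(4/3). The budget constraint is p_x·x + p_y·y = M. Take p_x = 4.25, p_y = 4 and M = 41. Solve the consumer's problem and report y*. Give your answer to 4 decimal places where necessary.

Substitute y = (y/x)·x into the budget: x* = M/(p_x + p_y·(y/x)).
Numerically y/x = 0.079652, so x* = 41/(4.25 + 4·0.079652) = 8.9743 and y* = 0.079652·8.9743 = 0.7148.

y* = 0.7148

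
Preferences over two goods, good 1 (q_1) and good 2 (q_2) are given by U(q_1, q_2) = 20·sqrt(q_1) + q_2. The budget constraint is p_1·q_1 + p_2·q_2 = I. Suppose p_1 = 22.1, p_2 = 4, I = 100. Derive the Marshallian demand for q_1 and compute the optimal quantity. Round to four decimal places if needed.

MU_q_1 = 10/√q_1, MU_q_2 = 1. Tangency: 10/√q_1 = p_1/p_2.
Thus q_1* = (10·p_2/p_1)² — independent of I — with the rest of income spent on q_2.
Plugging in: q_1* = (10·4/22.1)² = 3.2759.

q_1* = 3.2759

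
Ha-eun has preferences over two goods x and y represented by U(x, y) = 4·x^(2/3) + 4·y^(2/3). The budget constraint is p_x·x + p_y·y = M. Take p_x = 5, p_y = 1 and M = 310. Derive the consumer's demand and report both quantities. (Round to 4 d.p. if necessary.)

x* = 2.3846, y* = 298.0769

From the CES first-order condition, (y/x)^(1/3) = p_x/p_y.
Hence y/x = (p_x/p_y)^(1/(1/3)), i.e. raised to the 3 power.
With the ratio pinned down, the budget gives x* = M/(p_x + p_y·(y/x)) and y* = (y/x)·x*.
Numerically y/x = 125, so x* = 310/(5 + 1·125) = 2.3846 and y* = 125·2.3846 = 298.0769.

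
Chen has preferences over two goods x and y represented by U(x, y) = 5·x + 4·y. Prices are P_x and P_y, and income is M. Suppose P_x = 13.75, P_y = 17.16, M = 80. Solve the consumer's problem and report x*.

Linear utility — the consumer picks whichever good has higher MU/price: 5/13.75 = 0.3636 vs 4/17.16 = 0.2331.
x gives more utility per dollar, so spend all income on x: x* = M/P_x, y* = 0.
Numerically: x* = 5.8182, y* = 0.

x* = 5.8182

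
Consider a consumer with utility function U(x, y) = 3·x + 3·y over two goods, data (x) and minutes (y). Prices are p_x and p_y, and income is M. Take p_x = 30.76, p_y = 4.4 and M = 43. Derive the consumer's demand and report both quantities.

x* = 0, y* = 9.7727

Perfect substitutes: compare marginal utility per dollar. 3/p_x vs 3/p_y → 0.0975 vs 0.6818.
y gives more utility per dollar, so spend all income on y: y* = M/p_y, x* = 0.
Numerically: x* = 0, y* = 9.7727.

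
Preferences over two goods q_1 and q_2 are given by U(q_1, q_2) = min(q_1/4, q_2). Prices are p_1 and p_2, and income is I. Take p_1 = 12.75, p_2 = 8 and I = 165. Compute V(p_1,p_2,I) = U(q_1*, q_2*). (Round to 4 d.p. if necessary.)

With perfect complements, no substitution: consume in ratio q_1:q_2 = 4:1.
Budget: p_1·q_1 + p_2·(1/4)·q_1 = I, so (4·p_1 + p_2)·q_1 = 4·I.
Demand: q_1*(p_1,p_2,I) = 4·I/(4·p_1 + p_2), q_2* = I/(4·p_1 + p_2).
Here 4·12.75 + 8 = 59, giving q_1* = 11.1864 and q_2* = 2.7966.
Utility at the optimum: U(11.1864, 2.7966) = 2.7966.

V = 2.7966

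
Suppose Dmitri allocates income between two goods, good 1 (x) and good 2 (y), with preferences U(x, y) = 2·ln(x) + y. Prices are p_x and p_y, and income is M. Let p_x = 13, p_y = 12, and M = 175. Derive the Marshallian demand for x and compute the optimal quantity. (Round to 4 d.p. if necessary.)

MU_x = 2/x, MU_y = 1. Tangency: 2/x = p_x/p_y.
So x*(p_x,p_y) = 2·p_y/p_x, independent of income; and y* = (M − 2·p_y)/p_y.
At the given prices: x* = 2·12/13 = 1.8462.

x* = 1.8462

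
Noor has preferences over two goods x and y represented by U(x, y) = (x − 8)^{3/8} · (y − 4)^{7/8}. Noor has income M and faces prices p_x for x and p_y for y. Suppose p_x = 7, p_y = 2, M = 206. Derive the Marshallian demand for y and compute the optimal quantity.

Let x' = x−8, y' = y−4. MRS = (3/7)·y'/x' = p_x/p_y.
After buying the subsistence bundle (8, 4), a share 0.3 of the remaining income goes to x: x* = 8 + 0.3·(M − 8p_x − 4p_y)/p_x.
Discretionary income = 206 − 8·7 − 4·2 = 142; y* = 4 + 0.7·142/2 = 53.7.

y* = 53.7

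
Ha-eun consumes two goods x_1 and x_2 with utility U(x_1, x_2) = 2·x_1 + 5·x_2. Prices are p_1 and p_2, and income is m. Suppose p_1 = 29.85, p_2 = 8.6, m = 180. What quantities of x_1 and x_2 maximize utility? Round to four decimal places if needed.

Numerically: x_1* = 0, x_2* = 20.9302.

x_1* = 0, x_2* = 20.9302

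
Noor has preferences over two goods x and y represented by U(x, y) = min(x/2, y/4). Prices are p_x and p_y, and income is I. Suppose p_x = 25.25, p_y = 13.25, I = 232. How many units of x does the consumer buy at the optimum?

With perfect complements, no substitution: consume in ratio x:y = 2:4.
Budget: p_x·x + p_y·2·x = I, so (2·p_x + 4·p_y)·x = 2·I.
Demand: x*(p_x,p_y,I) = 2·I/(2·p_x + 4·p_y), y* = 4·I/(2·p_x + 4·p_y).
Here 2·25.25 + 4·13.25 = 103.5, giving x* = 4.4831.

x* = 4.4831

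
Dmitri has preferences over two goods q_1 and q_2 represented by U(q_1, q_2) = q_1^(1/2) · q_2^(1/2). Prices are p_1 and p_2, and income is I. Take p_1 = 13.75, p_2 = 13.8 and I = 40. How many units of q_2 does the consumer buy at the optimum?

q_2* = 1.4493

Tangency: MRS = q_2/q_1 = p_1/p_2.
Rearranging, p_2·q_2 = p_1·q_1. Substituting into the budget gives p_1·q_1·(1 + 1) = I.
Demand: q_1*(p_1,p_2,I) = 0.5·I/p_1 and q_2* = 0.5·I/p_2.
At p_1=13.75, p_2=13.8, I=40: q_2* = 0.5·40/13.8 = 1.4493.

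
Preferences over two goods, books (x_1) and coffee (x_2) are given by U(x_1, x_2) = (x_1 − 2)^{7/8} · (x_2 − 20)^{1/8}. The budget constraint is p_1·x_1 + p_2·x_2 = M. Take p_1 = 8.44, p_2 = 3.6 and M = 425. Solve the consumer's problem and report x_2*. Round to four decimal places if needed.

x_2* = 31.6708

MRS = 7·(x_2−20)/(x_1−2). Tangency with p_1/p_2 gives x_2−20 = (1/7)·(p_1/p_2)·(x_1−2).
Substituting into the budget: x_1* = 2 + 0.875·(M − 2·p_1 − 20·p_2)/p_1, and x_2* = 20 + 0.125·(…)/p_2.
Discretionary income = 425 − 2·8.44 − 20·3.6 = 336.12; x_2* = 20 + 0.125·336.12/3.6 = 31.6708.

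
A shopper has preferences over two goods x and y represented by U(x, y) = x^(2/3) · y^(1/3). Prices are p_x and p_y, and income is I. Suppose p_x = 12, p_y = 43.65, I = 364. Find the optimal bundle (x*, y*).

The MRS is 2·y/x. Set MRS = p_x/p_y.
So 2/3·p_y·y = 1/3·p_x·x; combined with the budget, a share 2/3 of income goes to x.
Demand: x*(p_x,p_y,I) = 2/3·I/p_x and y* = 1/3·I/p_y.
At p_x=12, p_y=43.65, I=364: x* = 2/3·364/12 = 20.2222, y* = 2.7797.

x* = 20.2222, y* = 2.7797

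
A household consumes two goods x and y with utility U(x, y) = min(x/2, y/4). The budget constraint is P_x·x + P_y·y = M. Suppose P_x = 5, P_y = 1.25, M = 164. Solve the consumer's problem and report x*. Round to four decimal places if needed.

With perfect complements, no substitution: consume in ratio x:y = 2:4.
Budget: P_x·x + P_y·2·x = M, so (2·P_x + 4·P_y)·x = 2·M.
Demand: x*(P_x,P_y,M) = 2·M/(2·P_x + 4·P_y), y* = 4·M/(2·P_x + 4·P_y).
Here 2·5 + 4·1.25 = 15, giving x* = 21.8667.

x* = 21.8667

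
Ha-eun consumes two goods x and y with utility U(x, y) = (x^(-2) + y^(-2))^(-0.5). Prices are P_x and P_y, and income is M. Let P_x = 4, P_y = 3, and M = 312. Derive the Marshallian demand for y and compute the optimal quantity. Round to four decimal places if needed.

y* = 47.0287

From the CES first-order condition, (y/x)^(3) = P_x/P_y.
Hence y/x = (P_x/P_y)^(1/(3)), i.e. raised to the 1/3 power.
Substitute y = (y/x)·x into the budget: x* = M/(P_x + P_y·(y/x)).
Numerically y/x = 1.100642, so x* = 312/(4 + 3·1.100642) = 42.7284 and y* = 1.100642·42.7284 = 47.0287.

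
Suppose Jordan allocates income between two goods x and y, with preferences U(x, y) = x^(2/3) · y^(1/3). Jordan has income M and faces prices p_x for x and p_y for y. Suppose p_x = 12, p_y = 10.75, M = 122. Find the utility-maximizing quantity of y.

y* = 3.7829

The MRS is 2·y/x. Set MRS = p_x/p_y.
So 2/3·p_y·y = 1/3·p_x·x; combined with the budget, a share 2/3 of income goes to x.
Demand: x*(p_x,p_y,M) = 2/3·M/p_x and y* = 1/3·M/p_y.
At p_x=12, p_y=10.75, M=122: y* = 1/3·122/10.75 = 3.7829.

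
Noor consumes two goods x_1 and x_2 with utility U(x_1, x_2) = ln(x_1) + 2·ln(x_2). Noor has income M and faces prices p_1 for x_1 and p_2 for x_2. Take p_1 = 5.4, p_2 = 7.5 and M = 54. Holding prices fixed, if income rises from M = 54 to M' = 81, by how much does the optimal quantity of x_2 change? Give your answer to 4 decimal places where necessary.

Demand: x_1*(p_1,p_2,M) = 1/3·M/p_1 and x_2* = 2/3·M/p_2.
At p_1=5.4, p_2=7.5, M=54: x_2* = 2/3·54/7.5 = 4.8.
At M' = 81: x_2* = 7.2. Change: 7.2 − 4.8 = 2.4.

Δx_2* = 2.4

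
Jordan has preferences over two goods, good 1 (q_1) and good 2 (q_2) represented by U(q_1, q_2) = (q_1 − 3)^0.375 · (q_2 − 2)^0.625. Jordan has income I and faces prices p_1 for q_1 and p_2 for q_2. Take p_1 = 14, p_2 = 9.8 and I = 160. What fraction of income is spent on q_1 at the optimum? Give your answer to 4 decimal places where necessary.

After buying the subsistence bundle (3, 2), a share 0.375 of the remaining income goes to q_1: q_1* = 3 + 0.375·(I − 3p_1 − 2p_2)/p_1.
Discretionary income = 160 − 3·14 − 2·9.8 = 98.4; q_1* = 3 + 0.375·98.4/14 = 5.6357; q_2* = 2 + 0.625·98.4/9.8 = 8.2755.
Expenditure on q_1: 14·5.6357 = 78.9; share = 0.4931.

share on q_1 = 0.4931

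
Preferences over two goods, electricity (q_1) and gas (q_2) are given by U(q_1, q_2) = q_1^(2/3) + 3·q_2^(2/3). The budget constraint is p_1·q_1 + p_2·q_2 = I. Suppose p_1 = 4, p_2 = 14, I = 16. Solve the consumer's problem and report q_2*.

MU_q_1 ∝ q_1^(-1/3), MU_q_2 ∝ 3·q_2^(-1/3), so MRS = (1/3)·(q_2/q_1)^(1/3) = p_1/p_2.
Solve for the ratio: q_2/q_1 = [3·p_1/p_2]^(3).
Substitute q_2 = (q_2/q_1)·q_1 into the budget: q_1* = I/(p_1 + p_2·(q_2/q_1)).
Numerically q_2/q_1 = 0.629738, so q_1* = 16/(4 + 14·0.629738) = 1.2484 and q_2* = 0.629738·1.2484 = 0.7862.

q_2* = 0.7862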